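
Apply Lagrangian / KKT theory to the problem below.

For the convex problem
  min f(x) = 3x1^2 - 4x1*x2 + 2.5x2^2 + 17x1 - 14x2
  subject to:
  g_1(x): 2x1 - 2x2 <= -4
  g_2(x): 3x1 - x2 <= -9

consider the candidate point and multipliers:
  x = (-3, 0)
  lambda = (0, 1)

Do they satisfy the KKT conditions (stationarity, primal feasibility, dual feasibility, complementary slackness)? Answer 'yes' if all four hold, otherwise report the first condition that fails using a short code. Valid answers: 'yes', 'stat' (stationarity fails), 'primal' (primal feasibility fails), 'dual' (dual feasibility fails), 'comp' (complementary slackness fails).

Gradient of f: grad f(x) = Q x + c = (-1, -2)
Constraint values g_i(x) = a_i^T x - b_i:
  g_1((-3, 0)) = -2
  g_2((-3, 0)) = 0
Stationarity residual: grad f(x) + sum_i lambda_i a_i = (2, -3)
  -> stationarity FAILS
Primal feasibility (all g_i <= 0): OK
Dual feasibility (all lambda_i >= 0): OK
Complementary slackness (lambda_i * g_i(x) = 0 for all i): OK

Verdict: the first failing condition is stationarity -> stat.

stat


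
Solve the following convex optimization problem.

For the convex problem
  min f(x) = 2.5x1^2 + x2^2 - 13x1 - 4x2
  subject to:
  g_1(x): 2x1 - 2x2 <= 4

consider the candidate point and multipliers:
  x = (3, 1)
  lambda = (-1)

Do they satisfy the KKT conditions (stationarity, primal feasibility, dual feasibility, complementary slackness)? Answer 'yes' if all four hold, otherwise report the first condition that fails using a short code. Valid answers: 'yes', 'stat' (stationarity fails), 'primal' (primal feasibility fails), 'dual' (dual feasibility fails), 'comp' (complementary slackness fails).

Gradient of f: grad f(x) = Q x + c = (2, -2)
Constraint values g_i(x) = a_i^T x - b_i:
  g_1((3, 1)) = 0
Stationarity residual: grad f(x) + sum_i lambda_i a_i = (0, 0)
  -> stationarity OK
Primal feasibility (all g_i <= 0): OK
Dual feasibility (all lambda_i >= 0): FAILS
Complementary slackness (lambda_i * g_i(x) = 0 for all i): OK

Verdict: the first failing condition is dual_feasibility -> dual.

dual


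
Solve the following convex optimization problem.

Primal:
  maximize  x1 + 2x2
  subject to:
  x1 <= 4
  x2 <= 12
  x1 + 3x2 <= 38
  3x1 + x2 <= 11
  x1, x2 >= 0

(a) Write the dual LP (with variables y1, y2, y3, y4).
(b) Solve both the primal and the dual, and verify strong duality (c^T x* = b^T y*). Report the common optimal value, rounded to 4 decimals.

The standard primal-dual pair for 'max c^T x s.t. A x <= b, x >= 0' is:
  Dual:  min b^T y  s.t.  A^T y >= c,  y >= 0.

So the dual LP is:
  minimize  4y1 + 12y2 + 38y3 + 11y4
  subject to:
    y1 + y3 + 3y4 >= 1
    y2 + 3y3 + y4 >= 2
    y1, y2, y3, y4 >= 0

Solving the primal: x* = (0, 11).
  primal value c^T x* = 22.
Solving the dual: y* = (0, 0, 0, 2).
  dual value b^T y* = 22.
Strong duality: c^T x* = b^T y*. Confirmed.

22


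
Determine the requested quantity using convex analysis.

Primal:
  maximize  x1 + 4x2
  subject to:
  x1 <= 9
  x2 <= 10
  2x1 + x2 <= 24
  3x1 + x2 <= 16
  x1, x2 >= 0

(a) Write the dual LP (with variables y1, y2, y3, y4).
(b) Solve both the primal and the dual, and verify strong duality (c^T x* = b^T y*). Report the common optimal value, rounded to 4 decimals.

The standard primal-dual pair for 'max c^T x s.t. A x <= b, x >= 0' is:
  Dual:  min b^T y  s.t.  A^T y >= c,  y >= 0.

So the dual LP is:
  minimize  9y1 + 10y2 + 24y3 + 16y4
  subject to:
    y1 + 2y3 + 3y4 >= 1
    y2 + y3 + y4 >= 4
    y1, y2, y3, y4 >= 0

Solving the primal: x* = (2, 10).
  primal value c^T x* = 42.
Solving the dual: y* = (0, 3.6667, 0, 0.3333).
  dual value b^T y* = 42.
Strong duality: c^T x* = b^T y*. Confirmed.

42


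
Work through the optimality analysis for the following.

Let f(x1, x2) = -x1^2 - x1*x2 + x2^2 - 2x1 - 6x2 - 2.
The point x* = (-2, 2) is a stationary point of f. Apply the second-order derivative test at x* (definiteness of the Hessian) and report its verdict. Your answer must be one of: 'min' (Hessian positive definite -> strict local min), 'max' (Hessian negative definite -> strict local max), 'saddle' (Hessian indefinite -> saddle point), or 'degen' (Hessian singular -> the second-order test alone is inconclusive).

Compute the Hessian H = grad^2 f:
  H = [[-2, -1], [-1, 2]]
Verify stationarity: grad f(x*) = H x* + g = (0, 0).
Eigenvalues of H: -2.2361, 2.2361.
Eigenvalues have mixed signs, so H is indefinite -> x* is a saddle point.

saddle


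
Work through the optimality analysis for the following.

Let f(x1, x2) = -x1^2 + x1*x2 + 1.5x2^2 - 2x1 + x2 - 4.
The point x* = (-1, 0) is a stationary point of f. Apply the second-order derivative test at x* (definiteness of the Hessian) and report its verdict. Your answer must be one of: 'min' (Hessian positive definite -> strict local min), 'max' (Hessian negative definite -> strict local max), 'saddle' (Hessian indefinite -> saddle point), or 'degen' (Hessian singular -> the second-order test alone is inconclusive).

Compute the Hessian H = grad^2 f:
  H = [[-2, 1], [1, 3]]
Verify stationarity: grad f(x*) = H x* + g = (0, 0).
Eigenvalues of H: -2.1926, 3.1926.
Eigenvalues have mixed signs, so H is indefinite -> x* is a saddle point.

saddle


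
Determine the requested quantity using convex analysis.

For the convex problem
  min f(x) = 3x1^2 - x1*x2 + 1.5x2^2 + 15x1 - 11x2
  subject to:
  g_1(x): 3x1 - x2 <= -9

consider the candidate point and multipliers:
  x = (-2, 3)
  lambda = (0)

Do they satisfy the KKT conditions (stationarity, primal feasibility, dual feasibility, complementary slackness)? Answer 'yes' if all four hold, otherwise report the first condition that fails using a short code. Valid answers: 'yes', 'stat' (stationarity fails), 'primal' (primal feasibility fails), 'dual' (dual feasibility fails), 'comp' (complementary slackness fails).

Gradient of f: grad f(x) = Q x + c = (0, 0)
Constraint values g_i(x) = a_i^T x - b_i:
  g_1((-2, 3)) = 0
Stationarity residual: grad f(x) + sum_i lambda_i a_i = (0, 0)
  -> stationarity OK
Primal feasibility (all g_i <= 0): OK
Dual feasibility (all lambda_i >= 0): OK
Complementary slackness (lambda_i * g_i(x) = 0 for all i): OK

Verdict: yes, KKT holds.

yes


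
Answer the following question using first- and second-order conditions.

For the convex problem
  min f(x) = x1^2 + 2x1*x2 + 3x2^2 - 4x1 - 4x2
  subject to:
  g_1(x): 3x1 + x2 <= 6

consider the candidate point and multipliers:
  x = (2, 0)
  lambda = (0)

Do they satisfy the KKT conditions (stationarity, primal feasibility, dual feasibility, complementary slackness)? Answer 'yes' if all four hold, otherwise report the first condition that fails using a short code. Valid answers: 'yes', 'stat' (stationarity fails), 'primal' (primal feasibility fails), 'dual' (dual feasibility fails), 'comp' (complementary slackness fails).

Gradient of f: grad f(x) = Q x + c = (0, 0)
Constraint values g_i(x) = a_i^T x - b_i:
  g_1((2, 0)) = 0
Stationarity residual: grad f(x) + sum_i lambda_i a_i = (0, 0)
  -> stationarity OK
Primal feasibility (all g_i <= 0): OK
Dual feasibility (all lambda_i >= 0): OK
Complementary slackness (lambda_i * g_i(x) = 0 for all i): OK

Verdict: yes, KKT holds.

yes


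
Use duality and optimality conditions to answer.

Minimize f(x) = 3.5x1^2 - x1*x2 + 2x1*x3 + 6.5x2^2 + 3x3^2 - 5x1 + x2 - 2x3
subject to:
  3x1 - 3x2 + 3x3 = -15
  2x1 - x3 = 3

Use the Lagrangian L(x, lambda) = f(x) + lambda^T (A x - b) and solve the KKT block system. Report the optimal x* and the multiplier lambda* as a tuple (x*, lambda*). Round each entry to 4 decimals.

Form the Lagrangian:
  L(x, lambda) = (1/2) x^T Q x + c^T x + lambda^T (A x - b)
Stationarity (grad_x L = 0): Q x + c + A^T lambda = 0.
Primal feasibility: A x = b.

This gives the KKT block system:
  [ Q   A^T ] [ x     ]   [-c ]
  [ A    0  ] [ lambda ] = [ b ]

Solving the linear system:
  x*      = (-0.1867, 1.44, -3.3733)
  lambda* = (6.6356, -2.7067)
  f(x*)   = 58.3867

x* = (-0.1867, 1.44, -3.3733), lambda* = (6.6356, -2.7067)


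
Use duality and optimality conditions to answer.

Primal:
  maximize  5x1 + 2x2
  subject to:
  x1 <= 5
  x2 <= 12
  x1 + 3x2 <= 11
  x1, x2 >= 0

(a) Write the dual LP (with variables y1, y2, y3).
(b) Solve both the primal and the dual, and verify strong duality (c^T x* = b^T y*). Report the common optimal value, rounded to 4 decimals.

The standard primal-dual pair for 'max c^T x s.t. A x <= b, x >= 0' is:
  Dual:  min b^T y  s.t.  A^T y >= c,  y >= 0.

So the dual LP is:
  minimize  5y1 + 12y2 + 11y3
  subject to:
    y1 + y3 >= 5
    y2 + 3y3 >= 2
    y1, y2, y3 >= 0

Solving the primal: x* = (5, 2).
  primal value c^T x* = 29.
Solving the dual: y* = (4.3333, 0, 0.6667).
  dual value b^T y* = 29.
Strong duality: c^T x* = b^T y*. Confirmed.

29


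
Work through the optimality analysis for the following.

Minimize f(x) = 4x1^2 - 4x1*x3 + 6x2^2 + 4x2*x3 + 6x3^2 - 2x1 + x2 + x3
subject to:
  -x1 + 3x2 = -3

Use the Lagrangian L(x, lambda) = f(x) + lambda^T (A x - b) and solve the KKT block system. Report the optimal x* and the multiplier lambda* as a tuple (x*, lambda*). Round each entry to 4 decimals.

Form the Lagrangian:
  L(x, lambda) = (1/2) x^T Q x + c^T x + lambda^T (A x - b)
Stationarity (grad_x L = 0): Q x + c + A^T lambda = 0.
Primal feasibility: A x = b.

This gives the KKT block system:
  [ Q   A^T ] [ x     ]   [-c ]
  [ A    0  ] [ lambda ] = [ b ]

Solving the linear system:
  x*      = (0.7246, -0.7585, 0.411)
  lambda* = (2.1525)
  f(x*)   = 2.3305

x* = (0.7246, -0.7585, 0.411), lambda* = (2.1525)


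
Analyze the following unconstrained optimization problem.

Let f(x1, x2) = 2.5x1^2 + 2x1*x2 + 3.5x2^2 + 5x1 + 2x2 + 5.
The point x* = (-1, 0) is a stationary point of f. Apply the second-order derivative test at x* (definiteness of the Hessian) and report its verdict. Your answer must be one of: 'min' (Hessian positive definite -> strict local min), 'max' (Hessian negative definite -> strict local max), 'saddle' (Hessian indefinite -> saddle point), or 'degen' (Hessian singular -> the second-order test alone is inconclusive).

Compute the Hessian H = grad^2 f:
  H = [[5, 2], [2, 7]]
Verify stationarity: grad f(x*) = H x* + g = (0, 0).
Eigenvalues of H: 3.7639, 8.2361.
Both eigenvalues > 0, so H is positive definite -> x* is a strict local min.

min


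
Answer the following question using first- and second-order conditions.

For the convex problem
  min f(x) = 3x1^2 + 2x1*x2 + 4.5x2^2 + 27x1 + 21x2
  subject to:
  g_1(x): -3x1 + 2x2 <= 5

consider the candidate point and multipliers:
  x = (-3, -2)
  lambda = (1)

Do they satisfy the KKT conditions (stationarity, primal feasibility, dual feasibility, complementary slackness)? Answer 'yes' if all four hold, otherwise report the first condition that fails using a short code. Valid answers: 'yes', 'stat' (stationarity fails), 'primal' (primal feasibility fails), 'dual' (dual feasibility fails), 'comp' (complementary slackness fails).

Gradient of f: grad f(x) = Q x + c = (5, -3)
Constraint values g_i(x) = a_i^T x - b_i:
  g_1((-3, -2)) = 0
Stationarity residual: grad f(x) + sum_i lambda_i a_i = (2, -1)
  -> stationarity FAILS
Primal feasibility (all g_i <= 0): OK
Dual feasibility (all lambda_i >= 0): OK
Complementary slackness (lambda_i * g_i(x) = 0 for all i): OK

Verdict: the first failing condition is stationarity -> stat.

stat


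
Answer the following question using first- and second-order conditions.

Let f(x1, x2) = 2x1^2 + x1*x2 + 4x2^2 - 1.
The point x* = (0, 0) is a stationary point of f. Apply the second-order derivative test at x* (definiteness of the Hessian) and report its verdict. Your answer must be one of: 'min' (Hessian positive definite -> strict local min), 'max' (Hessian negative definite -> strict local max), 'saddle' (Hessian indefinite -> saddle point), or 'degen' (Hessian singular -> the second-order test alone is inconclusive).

Compute the Hessian H = grad^2 f:
  H = [[4, 1], [1, 8]]
Verify stationarity: grad f(x*) = H x* + g = (0, 0).
Eigenvalues of H: 3.7639, 8.2361.
Both eigenvalues > 0, so H is positive definite -> x* is a strict local min.

min


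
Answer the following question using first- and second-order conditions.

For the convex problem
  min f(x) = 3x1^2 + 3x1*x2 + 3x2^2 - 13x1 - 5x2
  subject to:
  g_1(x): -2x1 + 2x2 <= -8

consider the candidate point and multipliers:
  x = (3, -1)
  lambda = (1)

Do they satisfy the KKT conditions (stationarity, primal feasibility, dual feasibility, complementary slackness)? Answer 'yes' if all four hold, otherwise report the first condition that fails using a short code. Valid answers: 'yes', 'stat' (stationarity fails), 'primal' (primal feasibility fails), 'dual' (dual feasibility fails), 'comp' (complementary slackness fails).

Gradient of f: grad f(x) = Q x + c = (2, -2)
Constraint values g_i(x) = a_i^T x - b_i:
  g_1((3, -1)) = 0
Stationarity residual: grad f(x) + sum_i lambda_i a_i = (0, 0)
  -> stationarity OK
Primal feasibility (all g_i <= 0): OK
Dual feasibility (all lambda_i >= 0): OK
Complementary slackness (lambda_i * g_i(x) = 0 for all i): OK

Verdict: yes, KKT holds.

yes


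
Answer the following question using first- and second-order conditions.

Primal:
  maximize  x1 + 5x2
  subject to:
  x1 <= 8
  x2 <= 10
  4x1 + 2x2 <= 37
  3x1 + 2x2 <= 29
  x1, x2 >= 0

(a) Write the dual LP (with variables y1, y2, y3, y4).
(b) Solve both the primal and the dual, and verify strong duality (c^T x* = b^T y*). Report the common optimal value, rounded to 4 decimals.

The standard primal-dual pair for 'max c^T x s.t. A x <= b, x >= 0' is:
  Dual:  min b^T y  s.t.  A^T y >= c,  y >= 0.

So the dual LP is:
  minimize  8y1 + 10y2 + 37y3 + 29y4
  subject to:
    y1 + 4y3 + 3y4 >= 1
    y2 + 2y3 + 2y4 >= 5
    y1, y2, y3, y4 >= 0

Solving the primal: x* = (3, 10).
  primal value c^T x* = 53.
Solving the dual: y* = (0, 4.3333, 0, 0.3333).
  dual value b^T y* = 53.
Strong duality: c^T x* = b^T y*. Confirmed.

53


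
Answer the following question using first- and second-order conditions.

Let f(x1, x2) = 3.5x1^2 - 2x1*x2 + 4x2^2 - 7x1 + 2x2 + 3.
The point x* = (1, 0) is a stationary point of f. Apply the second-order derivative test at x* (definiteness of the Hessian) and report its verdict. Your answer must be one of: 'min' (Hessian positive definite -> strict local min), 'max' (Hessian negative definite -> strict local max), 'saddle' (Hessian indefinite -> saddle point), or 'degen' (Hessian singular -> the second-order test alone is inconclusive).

Compute the Hessian H = grad^2 f:
  H = [[7, -2], [-2, 8]]
Verify stationarity: grad f(x*) = H x* + g = (0, 0).
Eigenvalues of H: 5.4384, 9.5616.
Both eigenvalues > 0, so H is positive definite -> x* is a strict local min.

min


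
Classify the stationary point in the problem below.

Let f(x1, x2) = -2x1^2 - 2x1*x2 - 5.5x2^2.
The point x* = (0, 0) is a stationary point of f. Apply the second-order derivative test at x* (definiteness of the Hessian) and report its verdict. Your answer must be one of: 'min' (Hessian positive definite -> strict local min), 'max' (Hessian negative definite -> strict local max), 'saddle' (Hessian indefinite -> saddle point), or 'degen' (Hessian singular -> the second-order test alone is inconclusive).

Compute the Hessian H = grad^2 f:
  H = [[-4, -2], [-2, -11]]
Verify stationarity: grad f(x*) = H x* + g = (0, 0).
Eigenvalues of H: -11.5311, -3.4689.
Both eigenvalues < 0, so H is negative definite -> x* is a strict local max.

max


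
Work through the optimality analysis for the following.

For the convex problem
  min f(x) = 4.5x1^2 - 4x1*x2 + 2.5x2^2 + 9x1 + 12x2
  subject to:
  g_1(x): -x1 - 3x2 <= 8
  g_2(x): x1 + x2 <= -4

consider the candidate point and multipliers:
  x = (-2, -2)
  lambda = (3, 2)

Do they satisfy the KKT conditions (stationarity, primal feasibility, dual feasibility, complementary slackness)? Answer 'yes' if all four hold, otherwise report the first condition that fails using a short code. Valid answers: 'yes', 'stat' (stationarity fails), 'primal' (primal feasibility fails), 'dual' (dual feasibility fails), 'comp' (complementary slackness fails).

Gradient of f: grad f(x) = Q x + c = (-1, 10)
Constraint values g_i(x) = a_i^T x - b_i:
  g_1((-2, -2)) = 0
  g_2((-2, -2)) = 0
Stationarity residual: grad f(x) + sum_i lambda_i a_i = (-2, 3)
  -> stationarity FAILS
Primal feasibility (all g_i <= 0): OK
Dual feasibility (all lambda_i >= 0): OK
Complementary slackness (lambda_i * g_i(x) = 0 for all i): OK

Verdict: the first failing condition is stationarity -> stat.

stat


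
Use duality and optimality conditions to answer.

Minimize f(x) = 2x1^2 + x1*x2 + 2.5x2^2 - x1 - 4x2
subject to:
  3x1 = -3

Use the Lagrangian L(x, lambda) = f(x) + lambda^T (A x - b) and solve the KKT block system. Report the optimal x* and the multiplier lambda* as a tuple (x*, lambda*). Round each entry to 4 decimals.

Form the Lagrangian:
  L(x, lambda) = (1/2) x^T Q x + c^T x + lambda^T (A x - b)
Stationarity (grad_x L = 0): Q x + c + A^T lambda = 0.
Primal feasibility: A x = b.

This gives the KKT block system:
  [ Q   A^T ] [ x     ]   [-c ]
  [ A    0  ] [ lambda ] = [ b ]

Solving the linear system:
  x*      = (-1, 1)
  lambda* = (1.3333)
  f(x*)   = 0.5

x* = (-1, 1), lambda* = (1.3333)


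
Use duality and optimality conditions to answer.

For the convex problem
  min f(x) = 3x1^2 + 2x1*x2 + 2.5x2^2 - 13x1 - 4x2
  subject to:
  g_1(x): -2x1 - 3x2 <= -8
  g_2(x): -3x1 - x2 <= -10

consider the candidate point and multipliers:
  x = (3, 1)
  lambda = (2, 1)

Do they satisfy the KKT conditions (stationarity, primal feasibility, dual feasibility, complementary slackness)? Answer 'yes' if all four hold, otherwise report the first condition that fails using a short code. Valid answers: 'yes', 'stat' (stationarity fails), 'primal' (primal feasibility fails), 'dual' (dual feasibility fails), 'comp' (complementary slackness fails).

Gradient of f: grad f(x) = Q x + c = (7, 7)
Constraint values g_i(x) = a_i^T x - b_i:
  g_1((3, 1)) = -1
  g_2((3, 1)) = 0
Stationarity residual: grad f(x) + sum_i lambda_i a_i = (0, 0)
  -> stationarity OK
Primal feasibility (all g_i <= 0): OK
Dual feasibility (all lambda_i >= 0): OK
Complementary slackness (lambda_i * g_i(x) = 0 for all i): FAILS

Verdict: the first failing condition is complementary_slackness -> comp.

comp


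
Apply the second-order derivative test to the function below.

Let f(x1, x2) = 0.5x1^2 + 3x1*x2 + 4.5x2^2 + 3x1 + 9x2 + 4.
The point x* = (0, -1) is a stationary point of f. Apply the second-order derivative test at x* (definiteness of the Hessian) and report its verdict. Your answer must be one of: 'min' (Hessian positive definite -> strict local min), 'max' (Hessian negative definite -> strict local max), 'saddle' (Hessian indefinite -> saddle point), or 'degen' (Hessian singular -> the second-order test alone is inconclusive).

Compute the Hessian H = grad^2 f:
  H = [[1, 3], [3, 9]]
Verify stationarity: grad f(x*) = H x* + g = (0, 0).
Eigenvalues of H: 0, 10.
H has a zero eigenvalue (singular; positive semidefinite but not definite), so H is neither positive definite, negative definite, nor indefinite. The second-order test alone is inconclusive -> degen.
(Indeed, f is constant along the null direction of H through x*, so x* is not a strict local extremum.)

degen


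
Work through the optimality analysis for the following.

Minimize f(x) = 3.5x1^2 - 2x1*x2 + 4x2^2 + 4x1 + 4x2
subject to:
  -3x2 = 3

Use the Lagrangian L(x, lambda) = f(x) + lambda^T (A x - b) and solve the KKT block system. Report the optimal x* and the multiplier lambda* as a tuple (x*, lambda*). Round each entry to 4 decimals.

Form the Lagrangian:
  L(x, lambda) = (1/2) x^T Q x + c^T x + lambda^T (A x - b)
Stationarity (grad_x L = 0): Q x + c + A^T lambda = 0.
Primal feasibility: A x = b.

This gives the KKT block system:
  [ Q   A^T ] [ x     ]   [-c ]
  [ A    0  ] [ lambda ] = [ b ]

Solving the linear system:
  x*      = (-0.8571, -1)
  lambda* = (-0.7619)
  f(x*)   = -2.5714

x* = (-0.8571, -1), lambda* = (-0.7619)


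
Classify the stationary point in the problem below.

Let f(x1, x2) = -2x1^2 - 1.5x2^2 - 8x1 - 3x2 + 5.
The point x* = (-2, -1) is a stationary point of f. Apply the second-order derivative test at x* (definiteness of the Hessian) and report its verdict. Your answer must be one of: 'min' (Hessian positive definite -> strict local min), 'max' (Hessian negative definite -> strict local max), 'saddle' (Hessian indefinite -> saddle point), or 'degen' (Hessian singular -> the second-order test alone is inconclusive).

Compute the Hessian H = grad^2 f:
  H = [[-4, 0], [0, -3]]
Verify stationarity: grad f(x*) = H x* + g = (0, 0).
Eigenvalues of H: -4, -3.
Both eigenvalues < 0, so H is negative definite -> x* is a strict local max.

max


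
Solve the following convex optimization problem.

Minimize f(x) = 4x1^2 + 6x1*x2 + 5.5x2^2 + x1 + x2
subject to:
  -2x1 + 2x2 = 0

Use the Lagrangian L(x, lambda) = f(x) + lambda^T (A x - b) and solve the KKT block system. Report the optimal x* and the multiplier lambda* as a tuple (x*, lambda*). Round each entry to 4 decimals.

Form the Lagrangian:
  L(x, lambda) = (1/2) x^T Q x + c^T x + lambda^T (A x - b)
Stationarity (grad_x L = 0): Q x + c + A^T lambda = 0.
Primal feasibility: A x = b.

This gives the KKT block system:
  [ Q   A^T ] [ x     ]   [-c ]
  [ A    0  ] [ lambda ] = [ b ]

Solving the linear system:
  x*      = (-0.0645, -0.0645)
  lambda* = (0.0484)
  f(x*)   = -0.0645

x* = (-0.0645, -0.0645), lambda* = (0.0484)


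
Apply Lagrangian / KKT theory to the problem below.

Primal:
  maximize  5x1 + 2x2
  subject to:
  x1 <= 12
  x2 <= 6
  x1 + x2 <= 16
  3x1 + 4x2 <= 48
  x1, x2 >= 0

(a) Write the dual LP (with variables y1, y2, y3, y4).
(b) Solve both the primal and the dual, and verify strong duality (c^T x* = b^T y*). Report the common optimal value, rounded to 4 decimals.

The standard primal-dual pair for 'max c^T x s.t. A x <= b, x >= 0' is:
  Dual:  min b^T y  s.t.  A^T y >= c,  y >= 0.

So the dual LP is:
  minimize  12y1 + 6y2 + 16y3 + 48y4
  subject to:
    y1 + y3 + 3y4 >= 5
    y2 + y3 + 4y4 >= 2
    y1, y2, y3, y4 >= 0

Solving the primal: x* = (12, 3).
  primal value c^T x* = 66.
Solving the dual: y* = (3.5, 0, 0, 0.5).
  dual value b^T y* = 66.
Strong duality: c^T x* = b^T y*. Confirmed.

66


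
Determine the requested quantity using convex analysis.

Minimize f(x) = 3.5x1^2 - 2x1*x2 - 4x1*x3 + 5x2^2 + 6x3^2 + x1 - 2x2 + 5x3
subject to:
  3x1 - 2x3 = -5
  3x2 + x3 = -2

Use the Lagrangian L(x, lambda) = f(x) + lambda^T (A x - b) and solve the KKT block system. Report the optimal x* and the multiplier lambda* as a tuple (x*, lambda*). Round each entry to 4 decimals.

Form the Lagrangian:
  L(x, lambda) = (1/2) x^T Q x + c^T x + lambda^T (A x - b)
Stationarity (grad_x L = 0): Q x + c + A^T lambda = 0.
Primal feasibility: A x = b.

This gives the KKT block system:
  [ Q   A^T ] [ x     ]   [-c ]
  [ A    0  ] [ lambda ] = [ b ]

Solving the linear system:
  x*      = (-2.0755, -0.4623, -0.6132)
  lambda* = (3.3836, 0.8239)
  f(x*)   = 7.1745

x* = (-2.0755, -0.4623, -0.6132), lambda* = (3.3836, 0.8239)


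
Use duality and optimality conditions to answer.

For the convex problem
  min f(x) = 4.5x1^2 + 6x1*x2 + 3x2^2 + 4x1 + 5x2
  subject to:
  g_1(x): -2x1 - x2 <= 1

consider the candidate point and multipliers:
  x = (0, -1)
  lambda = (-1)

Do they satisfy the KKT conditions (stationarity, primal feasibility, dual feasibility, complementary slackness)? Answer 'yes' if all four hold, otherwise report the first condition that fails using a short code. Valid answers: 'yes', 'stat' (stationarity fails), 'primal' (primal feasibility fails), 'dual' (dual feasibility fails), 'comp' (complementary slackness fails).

Gradient of f: grad f(x) = Q x + c = (-2, -1)
Constraint values g_i(x) = a_i^T x - b_i:
  g_1((0, -1)) = 0
Stationarity residual: grad f(x) + sum_i lambda_i a_i = (0, 0)
  -> stationarity OK
Primal feasibility (all g_i <= 0): OK
Dual feasibility (all lambda_i >= 0): FAILS
Complementary slackness (lambda_i * g_i(x) = 0 for all i): OK

Verdict: the first failing condition is dual_feasibility -> dual.

dual


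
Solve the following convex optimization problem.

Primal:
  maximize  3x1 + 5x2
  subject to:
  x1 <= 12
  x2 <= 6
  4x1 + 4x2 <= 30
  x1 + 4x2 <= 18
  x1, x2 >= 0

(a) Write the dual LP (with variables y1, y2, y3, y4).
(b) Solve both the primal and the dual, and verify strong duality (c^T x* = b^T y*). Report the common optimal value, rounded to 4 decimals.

The standard primal-dual pair for 'max c^T x s.t. A x <= b, x >= 0' is:
  Dual:  min b^T y  s.t.  A^T y >= c,  y >= 0.

So the dual LP is:
  minimize  12y1 + 6y2 + 30y3 + 18y4
  subject to:
    y1 + 4y3 + y4 >= 3
    y2 + 4y3 + 4y4 >= 5
    y1, y2, y3, y4 >= 0

Solving the primal: x* = (4, 3.5).
  primal value c^T x* = 29.5.
Solving the dual: y* = (0, 0, 0.5833, 0.6667).
  dual value b^T y* = 29.5.
Strong duality: c^T x* = b^T y*. Confirmed.

29.5


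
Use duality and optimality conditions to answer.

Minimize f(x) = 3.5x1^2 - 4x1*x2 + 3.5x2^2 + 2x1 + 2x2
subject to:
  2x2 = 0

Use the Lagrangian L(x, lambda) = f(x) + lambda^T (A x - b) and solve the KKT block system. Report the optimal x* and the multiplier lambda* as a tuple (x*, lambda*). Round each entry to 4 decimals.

Form the Lagrangian:
  L(x, lambda) = (1/2) x^T Q x + c^T x + lambda^T (A x - b)
Stationarity (grad_x L = 0): Q x + c + A^T lambda = 0.
Primal feasibility: A x = b.

This gives the KKT block system:
  [ Q   A^T ] [ x     ]   [-c ]
  [ A    0  ] [ lambda ] = [ b ]

Solving the linear system:
  x*      = (-0.2857, 0)
  lambda* = (-1.5714)
  f(x*)   = -0.2857

x* = (-0.2857, 0), lambda* = (-1.5714)


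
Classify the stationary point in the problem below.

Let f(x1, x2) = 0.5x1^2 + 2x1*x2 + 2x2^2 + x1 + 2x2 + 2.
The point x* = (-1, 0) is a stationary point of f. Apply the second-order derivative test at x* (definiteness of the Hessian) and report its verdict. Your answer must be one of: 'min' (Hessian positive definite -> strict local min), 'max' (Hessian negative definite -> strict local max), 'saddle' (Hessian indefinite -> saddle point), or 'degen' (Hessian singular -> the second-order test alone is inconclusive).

Compute the Hessian H = grad^2 f:
  H = [[1, 2], [2, 4]]
Verify stationarity: grad f(x*) = H x* + g = (0, 0).
Eigenvalues of H: 0, 5.
H has a zero eigenvalue (singular; positive semidefinite but not definite), so H is neither positive definite, negative definite, nor indefinite. The second-order test alone is inconclusive -> degen.
(Indeed, f is constant along the null direction of H through x*, so x* is not a strict local extremum.)

degen


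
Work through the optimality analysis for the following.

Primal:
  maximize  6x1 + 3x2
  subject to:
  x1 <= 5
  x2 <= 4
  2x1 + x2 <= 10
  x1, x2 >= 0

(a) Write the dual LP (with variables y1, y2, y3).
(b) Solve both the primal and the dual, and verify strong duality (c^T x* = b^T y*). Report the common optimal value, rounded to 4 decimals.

The standard primal-dual pair for 'max c^T x s.t. A x <= b, x >= 0' is:
  Dual:  min b^T y  s.t.  A^T y >= c,  y >= 0.

So the dual LP is:
  minimize  5y1 + 4y2 + 10y3
  subject to:
    y1 + 2y3 >= 6
    y2 + y3 >= 3
    y1, y2, y3 >= 0

Solving the primal: x* = (5, 0).
  primal value c^T x* = 30.
Solving the dual: y* = (0, 0, 3).
  dual value b^T y* = 30.
Strong duality: c^T x* = b^T y*. Confirmed.

30


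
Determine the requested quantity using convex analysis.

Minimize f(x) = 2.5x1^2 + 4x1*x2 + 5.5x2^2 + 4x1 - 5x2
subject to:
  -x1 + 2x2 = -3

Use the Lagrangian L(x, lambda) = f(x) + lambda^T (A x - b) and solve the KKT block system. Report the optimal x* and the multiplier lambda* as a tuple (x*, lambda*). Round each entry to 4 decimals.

Form the Lagrangian:
  L(x, lambda) = (1/2) x^T Q x + c^T x + lambda^T (A x - b)
Stationarity (grad_x L = 0): Q x + c + A^T lambda = 0.
Primal feasibility: A x = b.

This gives the KKT block system:
  [ Q   A^T ] [ x     ]   [-c ]
  [ A    0  ] [ lambda ] = [ b ]

Solving the linear system:
  x*      = (1.0851, -0.9574)
  lambda* = (5.5957)
  f(x*)   = 12.9574

x* = (1.0851, -0.9574), lambda* = (5.5957)


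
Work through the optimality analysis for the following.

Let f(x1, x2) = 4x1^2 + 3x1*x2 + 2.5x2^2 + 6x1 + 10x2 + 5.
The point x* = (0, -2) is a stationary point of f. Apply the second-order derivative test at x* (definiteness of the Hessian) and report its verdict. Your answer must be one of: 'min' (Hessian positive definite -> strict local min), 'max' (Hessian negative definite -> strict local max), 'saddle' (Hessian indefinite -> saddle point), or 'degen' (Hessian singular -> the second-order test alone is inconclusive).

Compute the Hessian H = grad^2 f:
  H = [[8, 3], [3, 5]]
Verify stationarity: grad f(x*) = H x* + g = (0, 0).
Eigenvalues of H: 3.1459, 9.8541.
Both eigenvalues > 0, so H is positive definite -> x* is a strict local min.

min


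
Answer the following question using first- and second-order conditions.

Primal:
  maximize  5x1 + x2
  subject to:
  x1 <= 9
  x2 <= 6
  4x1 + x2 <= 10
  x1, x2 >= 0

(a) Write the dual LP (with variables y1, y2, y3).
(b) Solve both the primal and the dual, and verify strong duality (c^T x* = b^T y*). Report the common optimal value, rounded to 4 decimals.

The standard primal-dual pair for 'max c^T x s.t. A x <= b, x >= 0' is:
  Dual:  min b^T y  s.t.  A^T y >= c,  y >= 0.

So the dual LP is:
  minimize  9y1 + 6y2 + 10y3
  subject to:
    y1 + 4y3 >= 5
    y2 + y3 >= 1
    y1, y2, y3 >= 0

Solving the primal: x* = (2.5, 0).
  primal value c^T x* = 12.5.
Solving the dual: y* = (0, 0, 1.25).
  dual value b^T y* = 12.5.
Strong duality: c^T x* = b^T y*. Confirmed.

12.5


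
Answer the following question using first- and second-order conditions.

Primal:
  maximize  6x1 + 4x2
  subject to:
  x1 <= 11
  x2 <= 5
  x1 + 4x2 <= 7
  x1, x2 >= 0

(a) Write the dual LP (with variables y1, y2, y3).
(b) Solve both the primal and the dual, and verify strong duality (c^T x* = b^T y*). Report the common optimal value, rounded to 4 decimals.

The standard primal-dual pair for 'max c^T x s.t. A x <= b, x >= 0' is:
  Dual:  min b^T y  s.t.  A^T y >= c,  y >= 0.

So the dual LP is:
  minimize  11y1 + 5y2 + 7y3
  subject to:
    y1 + y3 >= 6
    y2 + 4y3 >= 4
    y1, y2, y3 >= 0

Solving the primal: x* = (7, 0).
  primal value c^T x* = 42.
Solving the dual: y* = (0, 0, 6).
  dual value b^T y* = 42.
Strong duality: c^T x* = b^T y*. Confirmed.

42


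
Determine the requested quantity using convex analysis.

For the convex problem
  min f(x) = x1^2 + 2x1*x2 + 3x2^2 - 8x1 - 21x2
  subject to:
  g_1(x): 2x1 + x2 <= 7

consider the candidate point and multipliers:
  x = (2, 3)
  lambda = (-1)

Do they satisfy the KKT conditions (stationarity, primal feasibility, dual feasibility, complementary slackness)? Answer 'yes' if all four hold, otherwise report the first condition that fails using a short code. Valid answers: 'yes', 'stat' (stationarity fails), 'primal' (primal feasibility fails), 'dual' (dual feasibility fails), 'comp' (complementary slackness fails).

Gradient of f: grad f(x) = Q x + c = (2, 1)
Constraint values g_i(x) = a_i^T x - b_i:
  g_1((2, 3)) = 0
Stationarity residual: grad f(x) + sum_i lambda_i a_i = (0, 0)
  -> stationarity OK
Primal feasibility (all g_i <= 0): OK
Dual feasibility (all lambda_i >= 0): FAILS
Complementary slackness (lambda_i * g_i(x) = 0 for all i): OK

Verdict: the first failing condition is dual_feasibility -> dual.

dual


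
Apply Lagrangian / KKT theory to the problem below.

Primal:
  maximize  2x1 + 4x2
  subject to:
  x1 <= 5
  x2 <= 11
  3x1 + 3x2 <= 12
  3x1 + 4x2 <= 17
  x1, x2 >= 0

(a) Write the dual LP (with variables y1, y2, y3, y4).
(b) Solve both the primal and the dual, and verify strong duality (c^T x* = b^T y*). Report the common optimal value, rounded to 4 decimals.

The standard primal-dual pair for 'max c^T x s.t. A x <= b, x >= 0' is:
  Dual:  min b^T y  s.t.  A^T y >= c,  y >= 0.

So the dual LP is:
  minimize  5y1 + 11y2 + 12y3 + 17y4
  subject to:
    y1 + 3y3 + 3y4 >= 2
    y2 + 3y3 + 4y4 >= 4
    y1, y2, y3, y4 >= 0

Solving the primal: x* = (0, 4).
  primal value c^T x* = 16.
Solving the dual: y* = (0, 0, 1.3333, 0).
  dual value b^T y* = 16.
Strong duality: c^T x* = b^T y*. Confirmed.

16


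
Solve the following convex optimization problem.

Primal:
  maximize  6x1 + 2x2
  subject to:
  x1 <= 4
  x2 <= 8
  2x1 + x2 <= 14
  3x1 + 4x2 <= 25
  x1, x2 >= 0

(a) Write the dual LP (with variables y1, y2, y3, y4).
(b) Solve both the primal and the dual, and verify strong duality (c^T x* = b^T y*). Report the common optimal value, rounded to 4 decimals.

The standard primal-dual pair for 'max c^T x s.t. A x <= b, x >= 0' is:
  Dual:  min b^T y  s.t.  A^T y >= c,  y >= 0.

So the dual LP is:
  minimize  4y1 + 8y2 + 14y3 + 25y4
  subject to:
    y1 + 2y3 + 3y4 >= 6
    y2 + y3 + 4y4 >= 2
    y1, y2, y3, y4 >= 0

Solving the primal: x* = (4, 3.25).
  primal value c^T x* = 30.5.
Solving the dual: y* = (4.5, 0, 0, 0.5).
  dual value b^T y* = 30.5.
Strong duality: c^T x* = b^T y*. Confirmed.

30.5


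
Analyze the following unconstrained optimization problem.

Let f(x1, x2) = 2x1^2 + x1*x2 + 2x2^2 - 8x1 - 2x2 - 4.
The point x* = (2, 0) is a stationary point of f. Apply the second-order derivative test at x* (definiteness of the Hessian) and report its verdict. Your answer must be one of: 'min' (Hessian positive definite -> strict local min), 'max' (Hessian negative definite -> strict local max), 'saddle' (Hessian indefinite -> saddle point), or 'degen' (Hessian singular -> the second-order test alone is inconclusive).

Compute the Hessian H = grad^2 f:
  H = [[4, 1], [1, 4]]
Verify stationarity: grad f(x*) = H x* + g = (0, 0).
Eigenvalues of H: 3, 5.
Both eigenvalues > 0, so H is positive definite -> x* is a strict local min.

min


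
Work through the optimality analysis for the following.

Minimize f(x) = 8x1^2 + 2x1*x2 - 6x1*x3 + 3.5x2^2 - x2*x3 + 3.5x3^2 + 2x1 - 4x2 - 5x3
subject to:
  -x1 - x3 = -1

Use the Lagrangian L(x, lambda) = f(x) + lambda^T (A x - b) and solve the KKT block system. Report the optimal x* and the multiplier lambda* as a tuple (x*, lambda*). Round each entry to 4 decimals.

Form the Lagrangian:
  L(x, lambda) = (1/2) x^T Q x + c^T x + lambda^T (A x - b)
Stationarity (grad_x L = 0): Q x + c + A^T lambda = 0.
Primal feasibility: A x = b.

This gives the KKT block system:
  [ Q   A^T ] [ x     ]   [-c ]
  [ A    0  ] [ lambda ] = [ b ]

Solving the linear system:
  x*      = (0.1144, 0.6653, 0.8856)
  lambda* = (-0.1525)
  f(x*)   = -3.5064

x* = (0.1144, 0.6653, 0.8856), lambda* = (-0.1525)


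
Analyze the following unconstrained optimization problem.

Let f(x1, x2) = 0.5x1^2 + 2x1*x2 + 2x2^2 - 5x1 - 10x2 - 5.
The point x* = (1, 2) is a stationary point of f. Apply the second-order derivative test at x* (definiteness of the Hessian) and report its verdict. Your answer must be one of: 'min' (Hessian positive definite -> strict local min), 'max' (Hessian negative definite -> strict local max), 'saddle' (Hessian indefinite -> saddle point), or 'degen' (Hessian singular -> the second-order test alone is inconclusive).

Compute the Hessian H = grad^2 f:
  H = [[1, 2], [2, 4]]
Verify stationarity: grad f(x*) = H x* + g = (0, 0).
Eigenvalues of H: 0, 5.
H has a zero eigenvalue (singular; positive semidefinite but not definite), so H is neither positive definite, negative definite, nor indefinite. The second-order test alone is inconclusive -> degen.
(Indeed, f is constant along the null direction of H through x*, so x* is not a strict local extremum.)

degen


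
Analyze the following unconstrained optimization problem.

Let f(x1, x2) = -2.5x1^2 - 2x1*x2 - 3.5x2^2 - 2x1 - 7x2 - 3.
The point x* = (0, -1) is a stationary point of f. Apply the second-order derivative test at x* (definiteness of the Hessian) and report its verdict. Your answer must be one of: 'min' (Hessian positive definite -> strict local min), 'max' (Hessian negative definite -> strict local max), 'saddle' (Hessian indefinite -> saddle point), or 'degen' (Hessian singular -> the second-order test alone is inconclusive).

Compute the Hessian H = grad^2 f:
  H = [[-5, -2], [-2, -7]]
Verify stationarity: grad f(x*) = H x* + g = (0, 0).
Eigenvalues of H: -8.2361, -3.7639.
Both eigenvalues < 0, so H is negative definite -> x* is a strict local max.

max


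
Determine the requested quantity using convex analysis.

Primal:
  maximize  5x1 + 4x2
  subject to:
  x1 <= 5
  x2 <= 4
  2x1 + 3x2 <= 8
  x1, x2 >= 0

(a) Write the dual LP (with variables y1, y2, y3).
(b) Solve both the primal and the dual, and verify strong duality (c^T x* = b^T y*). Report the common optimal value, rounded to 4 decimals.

The standard primal-dual pair for 'max c^T x s.t. A x <= b, x >= 0' is:
  Dual:  min b^T y  s.t.  A^T y >= c,  y >= 0.

So the dual LP is:
  minimize  5y1 + 4y2 + 8y3
  subject to:
    y1 + 2y3 >= 5
    y2 + 3y3 >= 4
    y1, y2, y3 >= 0

Solving the primal: x* = (4, 0).
  primal value c^T x* = 20.
Solving the dual: y* = (0, 0, 2.5).
  dual value b^T y* = 20.
Strong duality: c^T x* = b^T y*. Confirmed.

20


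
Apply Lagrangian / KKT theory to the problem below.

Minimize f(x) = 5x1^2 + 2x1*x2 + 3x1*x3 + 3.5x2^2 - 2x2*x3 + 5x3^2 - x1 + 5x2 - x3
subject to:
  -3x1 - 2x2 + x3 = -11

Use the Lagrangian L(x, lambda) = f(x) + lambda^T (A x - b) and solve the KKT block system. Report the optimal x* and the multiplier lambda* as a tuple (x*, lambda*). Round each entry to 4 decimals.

Form the Lagrangian:
  L(x, lambda) = (1/2) x^T Q x + c^T x + lambda^T (A x - b)
Stationarity (grad_x L = 0): Q x + c + A^T lambda = 0.
Primal feasibility: A x = b.

This gives the KKT block system:
  [ Q   A^T ] [ x     ]   [-c ]
  [ A    0  ] [ lambda ] = [ b ]

Solving the linear system:
  x*      = (2.9327, 0.3377, -1.5264)
  lambda* = (8.1412)
  f(x*)   = 44.9175

x* = (2.9327, 0.3377, -1.5264), lambda* = (8.1412)


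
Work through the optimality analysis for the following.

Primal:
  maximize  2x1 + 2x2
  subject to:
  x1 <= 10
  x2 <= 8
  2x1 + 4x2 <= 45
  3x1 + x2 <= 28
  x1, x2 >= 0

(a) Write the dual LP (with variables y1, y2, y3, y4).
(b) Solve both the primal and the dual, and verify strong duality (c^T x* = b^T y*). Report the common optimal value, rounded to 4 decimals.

The standard primal-dual pair for 'max c^T x s.t. A x <= b, x >= 0' is:
  Dual:  min b^T y  s.t.  A^T y >= c,  y >= 0.

So the dual LP is:
  minimize  10y1 + 8y2 + 45y3 + 28y4
  subject to:
    y1 + 2y3 + 3y4 >= 2
    y2 + 4y3 + y4 >= 2
    y1, y2, y3, y4 >= 0

Solving the primal: x* = (6.7, 7.9).
  primal value c^T x* = 29.2.
Solving the dual: y* = (0, 0, 0.4, 0.4).
  dual value b^T y* = 29.2.
Strong duality: c^T x* = b^T y*. Confirmed.

29.2


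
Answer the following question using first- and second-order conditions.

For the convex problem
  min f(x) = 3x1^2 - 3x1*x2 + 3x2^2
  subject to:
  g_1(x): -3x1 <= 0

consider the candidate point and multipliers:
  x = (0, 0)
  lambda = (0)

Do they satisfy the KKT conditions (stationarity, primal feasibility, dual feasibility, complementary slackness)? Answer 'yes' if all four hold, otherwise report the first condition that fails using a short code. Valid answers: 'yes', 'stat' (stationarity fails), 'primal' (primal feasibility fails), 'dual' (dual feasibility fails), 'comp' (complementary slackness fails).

Gradient of f: grad f(x) = Q x + c = (0, 0)
Constraint values g_i(x) = a_i^T x - b_i:
  g_1((0, 0)) = 0
Stationarity residual: grad f(x) + sum_i lambda_i a_i = (0, 0)
  -> stationarity OK
Primal feasibility (all g_i <= 0): OK
Dual feasibility (all lambda_i >= 0): OK
Complementary slackness (lambda_i * g_i(x) = 0 for all i): OK

Verdict: yes, KKT holds.

yes


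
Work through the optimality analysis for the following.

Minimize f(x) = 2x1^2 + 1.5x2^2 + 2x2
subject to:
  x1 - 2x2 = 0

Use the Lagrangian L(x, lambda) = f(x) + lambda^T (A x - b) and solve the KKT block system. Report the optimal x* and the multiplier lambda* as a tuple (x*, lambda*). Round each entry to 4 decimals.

Form the Lagrangian:
  L(x, lambda) = (1/2) x^T Q x + c^T x + lambda^T (A x - b)
Stationarity (grad_x L = 0): Q x + c + A^T lambda = 0.
Primal feasibility: A x = b.

This gives the KKT block system:
  [ Q   A^T ] [ x     ]   [-c ]
  [ A    0  ] [ lambda ] = [ b ]

Solving the linear system:
  x*      = (-0.2105, -0.1053)
  lambda* = (0.8421)
  f(x*)   = -0.1053

x* = (-0.2105, -0.1053), lambda* = (0.8421)
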